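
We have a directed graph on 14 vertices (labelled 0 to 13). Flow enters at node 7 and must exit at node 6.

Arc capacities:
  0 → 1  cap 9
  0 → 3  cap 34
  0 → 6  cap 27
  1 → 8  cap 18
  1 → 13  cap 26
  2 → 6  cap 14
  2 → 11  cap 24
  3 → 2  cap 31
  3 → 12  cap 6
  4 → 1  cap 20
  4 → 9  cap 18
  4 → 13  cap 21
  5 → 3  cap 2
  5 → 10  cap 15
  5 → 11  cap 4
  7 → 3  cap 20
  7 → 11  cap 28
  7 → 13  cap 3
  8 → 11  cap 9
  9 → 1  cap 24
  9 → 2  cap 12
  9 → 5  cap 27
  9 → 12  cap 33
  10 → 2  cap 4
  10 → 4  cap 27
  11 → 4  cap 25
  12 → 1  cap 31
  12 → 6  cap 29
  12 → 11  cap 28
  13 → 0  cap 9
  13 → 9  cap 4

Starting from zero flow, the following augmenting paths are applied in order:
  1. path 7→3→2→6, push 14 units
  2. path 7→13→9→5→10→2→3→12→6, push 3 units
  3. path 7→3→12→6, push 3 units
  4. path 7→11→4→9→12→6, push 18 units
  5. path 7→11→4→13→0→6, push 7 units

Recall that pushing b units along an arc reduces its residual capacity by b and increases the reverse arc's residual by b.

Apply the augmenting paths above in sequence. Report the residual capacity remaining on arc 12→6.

Residual capacity of (12,6): 5

after path 1 (7→3→2→6, push 14): res(12,6)=29
after path 2 (7→13→9→5→10→2→3→12→6, push 3): res(12,6)=26
after path 3 (7→3→12→6, push 3): res(12,6)=23
after path 4 (7→11→4→9→12→6, push 18): res(12,6)=5
after path 5 (7→11→4→13→0→6, push 7): res(12,6)=5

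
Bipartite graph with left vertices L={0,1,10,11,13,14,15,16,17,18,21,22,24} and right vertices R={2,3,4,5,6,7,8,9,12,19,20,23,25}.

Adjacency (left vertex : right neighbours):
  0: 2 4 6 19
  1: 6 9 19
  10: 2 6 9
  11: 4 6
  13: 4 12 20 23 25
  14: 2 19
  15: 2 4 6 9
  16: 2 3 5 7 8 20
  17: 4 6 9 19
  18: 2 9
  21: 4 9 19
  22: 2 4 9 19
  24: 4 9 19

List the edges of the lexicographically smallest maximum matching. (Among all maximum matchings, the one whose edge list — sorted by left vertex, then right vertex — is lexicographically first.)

Lex-smallest maximum matching: {(0,2), (1,6), (10,9), (11,4), (13,12), (14,19), (16,3)}

|M| = 7 (so the lex-smallest maximum matching has 7 edges)
process left vertices in ascending order; for each, take the smallest-labelled available neighbour that still permits 7 edges overall, or leave it unmatched if none does
lex-smallest matching: {0-2, 1-6, 10-9, 11-4, 13-12, 14-19, 16-3}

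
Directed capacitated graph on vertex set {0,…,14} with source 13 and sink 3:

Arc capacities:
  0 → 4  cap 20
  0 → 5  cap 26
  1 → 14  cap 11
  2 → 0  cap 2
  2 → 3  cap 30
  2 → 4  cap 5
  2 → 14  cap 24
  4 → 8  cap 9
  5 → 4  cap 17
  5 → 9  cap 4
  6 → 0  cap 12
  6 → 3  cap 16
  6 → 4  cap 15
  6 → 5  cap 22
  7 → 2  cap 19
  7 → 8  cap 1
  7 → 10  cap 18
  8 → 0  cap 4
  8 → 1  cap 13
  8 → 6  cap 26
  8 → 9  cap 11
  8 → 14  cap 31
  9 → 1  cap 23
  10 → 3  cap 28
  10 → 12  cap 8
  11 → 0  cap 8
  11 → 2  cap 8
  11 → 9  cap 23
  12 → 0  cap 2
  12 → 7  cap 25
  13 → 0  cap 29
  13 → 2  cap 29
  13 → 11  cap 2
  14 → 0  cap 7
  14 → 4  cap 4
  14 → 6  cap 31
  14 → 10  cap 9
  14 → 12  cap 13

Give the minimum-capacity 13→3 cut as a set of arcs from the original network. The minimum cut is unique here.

augment #1: 13→2→3 push 29
augment #2: 13→11→2→3 push 1
augment #3: 13→0→4→8→6→3 push 9
augment #4: 13→11→2→14→6→3 push 1
augment #5: 13→0→5→9→1→14→6→3 push 4
max flow = 44; residual-reachable set from 13 gives S-side
cut edges (S→T): {(4,8), (5,9), (13,2), (13,11)} total cap 44

Min-cut arcs: {(4,8), (5,9), (13,2), (13,11)} (total capacity 44)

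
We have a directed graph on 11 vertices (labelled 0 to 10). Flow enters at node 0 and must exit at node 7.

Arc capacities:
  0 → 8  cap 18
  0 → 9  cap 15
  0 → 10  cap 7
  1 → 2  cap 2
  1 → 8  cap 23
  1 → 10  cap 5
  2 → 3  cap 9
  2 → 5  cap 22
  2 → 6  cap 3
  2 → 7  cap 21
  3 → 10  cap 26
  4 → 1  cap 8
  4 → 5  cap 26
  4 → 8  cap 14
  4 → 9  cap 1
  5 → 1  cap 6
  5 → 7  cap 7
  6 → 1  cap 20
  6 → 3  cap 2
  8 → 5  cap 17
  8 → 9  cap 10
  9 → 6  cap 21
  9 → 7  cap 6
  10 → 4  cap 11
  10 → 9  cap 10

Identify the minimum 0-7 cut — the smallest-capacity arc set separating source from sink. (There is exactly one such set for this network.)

Min-cut arcs: {(1,2), (5,7), (9,7)} (total capacity 15)

augment #1: 0→9→7 push 6
augment #2: 0→8→5→7 push 7
augment #3: 0→8→5→1→2→7 push 2
max flow = 15; residual-reachable set from 0 gives S-side
cut edges (S→T): {(1,2), (5,7), (9,7)} total cap 15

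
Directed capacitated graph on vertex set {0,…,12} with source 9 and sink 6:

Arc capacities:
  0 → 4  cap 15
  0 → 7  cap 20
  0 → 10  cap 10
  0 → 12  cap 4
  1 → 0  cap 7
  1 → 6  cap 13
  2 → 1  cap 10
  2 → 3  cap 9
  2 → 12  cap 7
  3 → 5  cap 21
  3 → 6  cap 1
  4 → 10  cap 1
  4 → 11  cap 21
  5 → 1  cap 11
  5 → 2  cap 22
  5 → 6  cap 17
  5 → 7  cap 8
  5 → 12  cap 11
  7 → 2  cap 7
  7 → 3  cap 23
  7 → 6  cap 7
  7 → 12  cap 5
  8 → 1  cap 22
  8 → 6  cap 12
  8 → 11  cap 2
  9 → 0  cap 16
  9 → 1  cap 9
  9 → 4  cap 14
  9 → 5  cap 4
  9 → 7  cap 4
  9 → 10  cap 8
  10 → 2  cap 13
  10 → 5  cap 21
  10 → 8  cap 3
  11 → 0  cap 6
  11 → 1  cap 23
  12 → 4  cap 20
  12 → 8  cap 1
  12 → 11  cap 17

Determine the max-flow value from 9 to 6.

augment #1: 9→1→6 bottleneck 9, total now 9
augment #2: 9→5→6 bottleneck 4, total now 13
augment #3: 9→7→6 bottleneck 4, total now 17
augment #4: 9→0→7→6 bottleneck 3, total now 20
augment #5: 9→10→5→6 bottleneck 8, total now 28
augment #6: 9→0→7→3→6 bottleneck 1, total now 29
augment #7: 9→0→10→5→6 bottleneck 5, total now 34
augment #8: 9→0→10→8→6 bottleneck 3, total now 37
augment #9: 9→0→12→8→6 bottleneck 1, total now 38
augment #10: 9→4→11→1→6 bottleneck 4, total now 42

Maximum flow value: 42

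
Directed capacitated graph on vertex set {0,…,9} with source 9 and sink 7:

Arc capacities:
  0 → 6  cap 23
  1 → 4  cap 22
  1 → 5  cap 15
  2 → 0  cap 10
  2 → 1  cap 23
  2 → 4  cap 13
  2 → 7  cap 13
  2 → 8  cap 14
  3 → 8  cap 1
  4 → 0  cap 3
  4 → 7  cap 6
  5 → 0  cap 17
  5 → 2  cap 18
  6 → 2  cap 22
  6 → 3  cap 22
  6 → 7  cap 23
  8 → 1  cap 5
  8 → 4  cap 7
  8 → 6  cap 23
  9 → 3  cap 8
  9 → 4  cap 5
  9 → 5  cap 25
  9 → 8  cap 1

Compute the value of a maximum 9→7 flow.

augment #1: 9→4→7 bottleneck 5, total now 5
augment #2: 9→5→2→7 bottleneck 13, total now 18
augment #3: 9→8→4→7 bottleneck 1, total now 19
augment #4: 9→3→8→6→7 bottleneck 1, total now 20
augment #5: 9→5→0→6→7 bottleneck 12, total now 32

Maximum flow value: 32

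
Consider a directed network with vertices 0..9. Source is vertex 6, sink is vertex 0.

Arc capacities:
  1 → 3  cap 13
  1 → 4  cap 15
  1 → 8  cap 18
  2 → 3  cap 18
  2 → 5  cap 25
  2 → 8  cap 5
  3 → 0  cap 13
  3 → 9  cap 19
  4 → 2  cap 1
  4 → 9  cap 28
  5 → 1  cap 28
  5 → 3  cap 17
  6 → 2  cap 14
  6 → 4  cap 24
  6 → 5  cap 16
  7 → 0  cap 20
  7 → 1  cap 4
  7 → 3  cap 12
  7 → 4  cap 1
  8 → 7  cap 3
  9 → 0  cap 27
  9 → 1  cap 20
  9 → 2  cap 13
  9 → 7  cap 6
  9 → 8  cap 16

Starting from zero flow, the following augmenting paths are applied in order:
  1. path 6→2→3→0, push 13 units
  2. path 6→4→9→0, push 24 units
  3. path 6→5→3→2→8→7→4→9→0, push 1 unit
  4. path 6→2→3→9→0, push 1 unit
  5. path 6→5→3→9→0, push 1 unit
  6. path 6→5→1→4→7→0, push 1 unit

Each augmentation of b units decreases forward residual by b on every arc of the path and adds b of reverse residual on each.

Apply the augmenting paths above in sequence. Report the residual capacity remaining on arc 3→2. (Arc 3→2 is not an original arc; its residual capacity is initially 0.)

Residual capacity of (3,2): 13

after path 1 (6→2→3→0, push 13): res(3,2)=13
after path 2 (6→4→9→0, push 24): res(3,2)=13
after path 3 (6→5→3→2→8→7→4→9→0, push 1): res(3,2)=12
after path 4 (6→2→3→9→0, push 1): res(3,2)=13
after path 5 (6→5→3→9→0, push 1): res(3,2)=13
after path 6 (6→5→1→4→7→0, push 1): res(3,2)=13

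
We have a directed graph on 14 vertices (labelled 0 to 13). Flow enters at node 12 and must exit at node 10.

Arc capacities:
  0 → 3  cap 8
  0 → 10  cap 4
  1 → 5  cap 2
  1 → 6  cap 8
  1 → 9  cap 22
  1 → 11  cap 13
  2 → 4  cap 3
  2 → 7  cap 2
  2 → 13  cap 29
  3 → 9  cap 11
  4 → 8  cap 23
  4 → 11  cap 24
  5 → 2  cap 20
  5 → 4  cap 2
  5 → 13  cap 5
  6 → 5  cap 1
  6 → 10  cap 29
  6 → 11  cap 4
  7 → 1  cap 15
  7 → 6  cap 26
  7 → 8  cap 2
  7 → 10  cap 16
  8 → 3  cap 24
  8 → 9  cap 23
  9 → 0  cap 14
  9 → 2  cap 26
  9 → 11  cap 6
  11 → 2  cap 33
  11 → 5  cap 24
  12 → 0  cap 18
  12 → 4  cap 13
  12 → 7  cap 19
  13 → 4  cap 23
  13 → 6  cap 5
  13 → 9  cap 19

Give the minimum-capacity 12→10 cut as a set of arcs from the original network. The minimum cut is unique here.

Min-cut arcs: {(0,10), (2,7), (12,7), (13,6)} (total capacity 30)

augment #1: 12→0→10 push 4
augment #2: 12→7→10 push 16
augment #3: 12→7→6→10 push 3
augment #4: 12→4→11→2→7→6→10 push 2
augment #5: 12→4→11→2→13→6→10 push 5
max flow = 30; residual-reachable set from 12 gives S-side
cut edges (S→T): {(0,10), (2,7), (12,7), (13,6)} total cap 30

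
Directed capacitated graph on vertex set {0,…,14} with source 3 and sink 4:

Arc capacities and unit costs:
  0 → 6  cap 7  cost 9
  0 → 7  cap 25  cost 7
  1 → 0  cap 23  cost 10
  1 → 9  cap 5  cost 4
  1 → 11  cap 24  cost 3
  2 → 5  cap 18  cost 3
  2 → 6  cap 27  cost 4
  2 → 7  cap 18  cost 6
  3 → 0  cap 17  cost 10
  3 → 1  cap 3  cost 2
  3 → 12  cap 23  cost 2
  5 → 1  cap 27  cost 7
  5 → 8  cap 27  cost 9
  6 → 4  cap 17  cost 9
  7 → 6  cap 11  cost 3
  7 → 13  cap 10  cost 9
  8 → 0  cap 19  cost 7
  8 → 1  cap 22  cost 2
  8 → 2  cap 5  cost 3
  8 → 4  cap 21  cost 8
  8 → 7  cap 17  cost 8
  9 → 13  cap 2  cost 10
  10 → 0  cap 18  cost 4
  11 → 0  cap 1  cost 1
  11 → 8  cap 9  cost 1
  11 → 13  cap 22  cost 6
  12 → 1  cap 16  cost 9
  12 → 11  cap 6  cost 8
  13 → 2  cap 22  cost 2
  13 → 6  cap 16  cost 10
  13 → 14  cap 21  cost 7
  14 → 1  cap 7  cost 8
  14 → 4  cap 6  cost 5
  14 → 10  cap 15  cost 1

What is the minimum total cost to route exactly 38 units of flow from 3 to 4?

Minimum cost for 38 units: 1086

shortest-cost path #1: 3→1→11→8→4 push 3 @ unit cost 14 (adds 42)
shortest-cost path #2: 3→12→11→8→4 push 6 @ unit cost 19 (adds 114)
shortest-cost path #3: 3→0→6→4 push 7 @ unit cost 28 (adds 196)
shortest-cost path #4: 3→0→7→6→4 push 10 @ unit cost 29 (adds 290)
shortest-cost path #5: 3→12→1→11→13→14→4 push 6 @ unit cost 32 (adds 192)
shortest-cost path #6: 3→12→1→11→13→2→5→8→4 push 6 @ unit cost 42 (adds 252)
total cost = 1086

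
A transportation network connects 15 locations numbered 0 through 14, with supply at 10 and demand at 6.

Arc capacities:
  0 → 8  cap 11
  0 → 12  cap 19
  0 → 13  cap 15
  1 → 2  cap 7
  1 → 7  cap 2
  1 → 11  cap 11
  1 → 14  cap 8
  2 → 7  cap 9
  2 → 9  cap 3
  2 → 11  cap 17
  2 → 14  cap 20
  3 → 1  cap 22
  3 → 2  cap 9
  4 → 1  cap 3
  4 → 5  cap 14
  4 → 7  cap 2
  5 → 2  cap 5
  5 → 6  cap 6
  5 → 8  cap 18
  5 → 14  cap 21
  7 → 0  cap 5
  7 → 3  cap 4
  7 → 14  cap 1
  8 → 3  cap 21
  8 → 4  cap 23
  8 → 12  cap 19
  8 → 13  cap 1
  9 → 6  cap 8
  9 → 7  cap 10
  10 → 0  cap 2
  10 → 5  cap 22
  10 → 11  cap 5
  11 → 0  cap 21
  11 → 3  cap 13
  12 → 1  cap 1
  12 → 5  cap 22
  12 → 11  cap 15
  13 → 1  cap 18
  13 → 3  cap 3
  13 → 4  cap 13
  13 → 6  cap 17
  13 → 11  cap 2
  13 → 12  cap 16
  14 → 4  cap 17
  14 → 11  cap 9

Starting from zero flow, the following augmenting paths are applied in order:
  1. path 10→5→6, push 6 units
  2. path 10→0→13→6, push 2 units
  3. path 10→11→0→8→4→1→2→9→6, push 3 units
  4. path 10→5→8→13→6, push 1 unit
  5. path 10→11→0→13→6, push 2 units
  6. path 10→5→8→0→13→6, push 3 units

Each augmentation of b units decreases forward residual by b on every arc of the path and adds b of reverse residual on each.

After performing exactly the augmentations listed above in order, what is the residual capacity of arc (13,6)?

Residual capacity of (13,6): 9

after path 1 (10→5→6, push 6): res(13,6)=17
after path 2 (10→0→13→6, push 2): res(13,6)=15
after path 3 (10→11→0→8→4→1→2→9→6, push 3): res(13,6)=15
after path 4 (10→5→8→13→6, push 1): res(13,6)=14
after path 5 (10→11→0→13→6, push 2): res(13,6)=12
after path 6 (10→5→8→0→13→6, push 3): res(13,6)=9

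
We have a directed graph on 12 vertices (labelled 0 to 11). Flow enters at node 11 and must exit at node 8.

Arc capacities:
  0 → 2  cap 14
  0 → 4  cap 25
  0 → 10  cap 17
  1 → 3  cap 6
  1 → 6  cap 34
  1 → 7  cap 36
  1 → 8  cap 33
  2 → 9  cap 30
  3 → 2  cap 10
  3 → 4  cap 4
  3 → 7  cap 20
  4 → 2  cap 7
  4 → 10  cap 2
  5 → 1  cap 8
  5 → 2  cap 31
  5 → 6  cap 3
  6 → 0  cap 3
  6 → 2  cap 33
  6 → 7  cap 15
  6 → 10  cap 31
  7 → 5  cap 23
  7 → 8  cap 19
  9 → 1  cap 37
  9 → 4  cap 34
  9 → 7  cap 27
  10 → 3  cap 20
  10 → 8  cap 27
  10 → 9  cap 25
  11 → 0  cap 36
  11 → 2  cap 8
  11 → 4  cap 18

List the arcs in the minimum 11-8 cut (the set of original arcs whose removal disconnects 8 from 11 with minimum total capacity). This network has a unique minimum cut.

Min-cut arcs: {(0,2), (0,10), (4,2), (4,10), (11,2)} (total capacity 48)

augment #1: 11→0→10→8 push 17
augment #2: 11→4→10→8 push 2
augment #3: 11→2→9→1→8 push 8
augment #4: 11→0→2→9→1→8 push 14
augment #5: 11→4→2→9→1→8 push 7
max flow = 48; residual-reachable set from 11 gives S-side
cut edges (S→T): {(0,2), (0,10), (4,2), (4,10), (11,2)} total cap 48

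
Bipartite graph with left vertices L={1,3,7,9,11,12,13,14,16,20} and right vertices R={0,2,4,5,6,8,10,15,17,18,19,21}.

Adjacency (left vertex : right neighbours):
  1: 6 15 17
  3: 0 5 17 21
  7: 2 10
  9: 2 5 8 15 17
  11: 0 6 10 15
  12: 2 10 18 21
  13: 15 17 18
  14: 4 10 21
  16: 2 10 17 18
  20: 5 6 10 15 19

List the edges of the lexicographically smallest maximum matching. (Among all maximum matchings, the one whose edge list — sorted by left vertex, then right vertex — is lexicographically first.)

Lex-smallest maximum matching: {(1,6), (3,0), (7,2), (9,5), (11,10), (12,18), (13,15), (14,4), (16,17), (20,19)}

|M| = 10 (so the lex-smallest maximum matching has 10 edges)
process left vertices in ascending order; for each, take the smallest-labelled available neighbour that still permits 10 edges overall, or leave it unmatched if none does
lex-smallest matching: {1-6, 3-0, 7-2, 9-5, 11-10, 12-18, 13-15, 14-4, 16-17, 20-19}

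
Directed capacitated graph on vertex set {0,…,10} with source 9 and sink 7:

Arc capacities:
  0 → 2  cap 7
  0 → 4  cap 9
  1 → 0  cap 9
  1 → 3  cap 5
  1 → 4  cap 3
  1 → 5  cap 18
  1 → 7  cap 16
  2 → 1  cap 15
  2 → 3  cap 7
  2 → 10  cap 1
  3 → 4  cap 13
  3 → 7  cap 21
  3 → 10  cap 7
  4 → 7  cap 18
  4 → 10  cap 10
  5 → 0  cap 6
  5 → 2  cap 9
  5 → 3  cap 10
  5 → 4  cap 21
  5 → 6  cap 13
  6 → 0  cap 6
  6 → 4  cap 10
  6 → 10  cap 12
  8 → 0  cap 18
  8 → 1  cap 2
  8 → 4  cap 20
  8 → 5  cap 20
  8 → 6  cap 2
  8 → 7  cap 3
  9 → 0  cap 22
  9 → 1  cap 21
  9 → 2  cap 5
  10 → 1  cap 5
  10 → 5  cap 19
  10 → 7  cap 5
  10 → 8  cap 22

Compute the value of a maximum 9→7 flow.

Maximum flow value: 42

augment #1: 9→1→7 bottleneck 16, total now 16
augment #2: 9→0→4→7 bottleneck 9, total now 25
augment #3: 9→1→3→7 bottleneck 5, total now 30
augment #4: 9→2→3→7 bottleneck 5, total now 35
augment #5: 9→0→2→3→7 bottleneck 2, total now 37
augment #6: 9→0→2→10→7 bottleneck 1, total now 38
augment #7: 9→0→2→1→4→7 bottleneck 3, total now 41
augment #8: 9→0→2→1→5→3→7 bottleneck 1, total now 42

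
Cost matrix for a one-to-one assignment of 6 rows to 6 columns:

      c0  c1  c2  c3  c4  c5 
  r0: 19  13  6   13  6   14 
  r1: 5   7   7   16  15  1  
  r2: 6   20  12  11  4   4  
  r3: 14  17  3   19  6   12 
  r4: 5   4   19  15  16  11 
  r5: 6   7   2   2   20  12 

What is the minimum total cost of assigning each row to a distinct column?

optimal assignment: row0→col4 (cost 6), row1→col5 (cost 1), row2→col0 (cost 6), row3→col2 (cost 3), row4→col1 (cost 4), row5→col3 (cost 2)
total = 6 + 1 + 6 + 3 + 4 + 2 = 22

Minimum assignment cost: 22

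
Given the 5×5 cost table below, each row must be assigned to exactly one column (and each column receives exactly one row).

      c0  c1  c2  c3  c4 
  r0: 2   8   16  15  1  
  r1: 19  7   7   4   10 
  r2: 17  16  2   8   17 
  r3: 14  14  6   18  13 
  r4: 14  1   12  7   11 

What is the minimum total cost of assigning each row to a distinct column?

one of 2 optimal assignments: row0→col0 (cost 2), row1→col3 (cost 4), row2→col2 (cost 2), row3→col4 (cost 13), row4→col1 (cost 1)
total = 2 + 4 + 2 + 13 + 1 = 22

Minimum assignment cost: 22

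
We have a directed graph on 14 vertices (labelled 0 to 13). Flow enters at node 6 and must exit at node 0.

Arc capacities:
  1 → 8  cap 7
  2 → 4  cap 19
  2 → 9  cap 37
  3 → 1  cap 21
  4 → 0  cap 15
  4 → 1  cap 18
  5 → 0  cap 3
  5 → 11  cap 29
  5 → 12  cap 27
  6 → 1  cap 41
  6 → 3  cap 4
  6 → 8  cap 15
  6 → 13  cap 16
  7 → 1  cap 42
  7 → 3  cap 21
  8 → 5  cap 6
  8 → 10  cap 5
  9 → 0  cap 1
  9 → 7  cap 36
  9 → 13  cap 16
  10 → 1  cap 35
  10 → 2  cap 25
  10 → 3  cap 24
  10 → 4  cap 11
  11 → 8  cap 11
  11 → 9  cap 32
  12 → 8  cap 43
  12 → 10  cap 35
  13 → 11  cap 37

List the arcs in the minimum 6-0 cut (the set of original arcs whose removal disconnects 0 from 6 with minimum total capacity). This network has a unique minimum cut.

augment #1: 6→8→5→0 push 3
augment #2: 6→8→10→4→0 push 5
augment #3: 6→13→11→9→0 push 1
augment #4: 6→8→5→12→10→4→0 push 3
max flow = 12; residual-reachable set from 6 gives S-side
cut edges (S→T): {(8,5), (8,10), (9,0)} total cap 12

Min-cut arcs: {(8,5), (8,10), (9,0)} (total capacity 12)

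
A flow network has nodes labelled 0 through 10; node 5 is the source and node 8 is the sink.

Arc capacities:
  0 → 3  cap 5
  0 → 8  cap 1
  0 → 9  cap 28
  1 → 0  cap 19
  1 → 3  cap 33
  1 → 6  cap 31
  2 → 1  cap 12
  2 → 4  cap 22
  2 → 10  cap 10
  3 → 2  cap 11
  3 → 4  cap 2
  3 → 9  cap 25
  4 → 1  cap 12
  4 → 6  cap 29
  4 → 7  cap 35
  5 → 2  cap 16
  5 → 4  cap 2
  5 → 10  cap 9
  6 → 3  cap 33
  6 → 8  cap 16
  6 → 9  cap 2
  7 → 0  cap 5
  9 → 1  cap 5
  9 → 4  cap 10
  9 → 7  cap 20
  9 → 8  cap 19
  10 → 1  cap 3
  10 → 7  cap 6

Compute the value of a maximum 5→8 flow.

augment #1: 5→4→6→8 bottleneck 2, total now 2
augment #2: 5→2→1→0→8 bottleneck 1, total now 3
augment #3: 5→2→1→6→8 bottleneck 11, total now 14
augment #4: 5→2→4→6→8 bottleneck 3, total now 17
augment #5: 5→2→4→6→9→8 bottleneck 1, total now 18
augment #6: 5→10→1→0→9→8 bottleneck 3, total now 21
augment #7: 5→10→7→0→9→8 bottleneck 5, total now 26

Maximum flow value: 26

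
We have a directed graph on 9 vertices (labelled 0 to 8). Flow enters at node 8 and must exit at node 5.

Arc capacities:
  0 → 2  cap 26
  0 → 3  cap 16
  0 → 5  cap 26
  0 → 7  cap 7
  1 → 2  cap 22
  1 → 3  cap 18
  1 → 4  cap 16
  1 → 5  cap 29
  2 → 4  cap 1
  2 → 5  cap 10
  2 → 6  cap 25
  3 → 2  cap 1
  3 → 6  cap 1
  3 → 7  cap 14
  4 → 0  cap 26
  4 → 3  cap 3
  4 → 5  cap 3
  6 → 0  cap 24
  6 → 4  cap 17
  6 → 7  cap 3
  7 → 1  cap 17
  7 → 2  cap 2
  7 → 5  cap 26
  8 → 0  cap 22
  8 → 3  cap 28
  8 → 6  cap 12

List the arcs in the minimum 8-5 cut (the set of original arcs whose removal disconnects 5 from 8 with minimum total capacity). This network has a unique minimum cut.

augment #1: 8→0→5 push 22
augment #2: 8→3→2→5 push 1
augment #3: 8→3→7→5 push 14
augment #4: 8→6→0→5 push 4
augment #5: 8→6→4→5 push 3
augment #6: 8→6→7→5 push 3
augment #7: 8→6→0→2→5 push 2
augment #8: 8→3→6→0→2→5 push 1
max flow = 50; residual-reachable set from 8 gives S-side
cut edges (S→T): {(3,2), (3,6), (3,7), (8,0), (8,6)} total cap 50

Min-cut arcs: {(3,2), (3,6), (3,7), (8,0), (8,6)} (total capacity 50)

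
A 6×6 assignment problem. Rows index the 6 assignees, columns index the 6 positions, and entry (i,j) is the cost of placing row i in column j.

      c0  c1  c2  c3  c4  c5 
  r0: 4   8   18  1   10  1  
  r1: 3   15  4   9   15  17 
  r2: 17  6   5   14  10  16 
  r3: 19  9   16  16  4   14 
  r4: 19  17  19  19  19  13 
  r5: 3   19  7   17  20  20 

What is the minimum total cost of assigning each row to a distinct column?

Minimum assignment cost: 31

optimal assignment: row0→col3 (cost 1), row1→col2 (cost 4), row2→col1 (cost 6), row3→col4 (cost 4), row4→col5 (cost 13), row5→col0 (cost 3)
total = 1 + 4 + 6 + 4 + 13 + 3 = 31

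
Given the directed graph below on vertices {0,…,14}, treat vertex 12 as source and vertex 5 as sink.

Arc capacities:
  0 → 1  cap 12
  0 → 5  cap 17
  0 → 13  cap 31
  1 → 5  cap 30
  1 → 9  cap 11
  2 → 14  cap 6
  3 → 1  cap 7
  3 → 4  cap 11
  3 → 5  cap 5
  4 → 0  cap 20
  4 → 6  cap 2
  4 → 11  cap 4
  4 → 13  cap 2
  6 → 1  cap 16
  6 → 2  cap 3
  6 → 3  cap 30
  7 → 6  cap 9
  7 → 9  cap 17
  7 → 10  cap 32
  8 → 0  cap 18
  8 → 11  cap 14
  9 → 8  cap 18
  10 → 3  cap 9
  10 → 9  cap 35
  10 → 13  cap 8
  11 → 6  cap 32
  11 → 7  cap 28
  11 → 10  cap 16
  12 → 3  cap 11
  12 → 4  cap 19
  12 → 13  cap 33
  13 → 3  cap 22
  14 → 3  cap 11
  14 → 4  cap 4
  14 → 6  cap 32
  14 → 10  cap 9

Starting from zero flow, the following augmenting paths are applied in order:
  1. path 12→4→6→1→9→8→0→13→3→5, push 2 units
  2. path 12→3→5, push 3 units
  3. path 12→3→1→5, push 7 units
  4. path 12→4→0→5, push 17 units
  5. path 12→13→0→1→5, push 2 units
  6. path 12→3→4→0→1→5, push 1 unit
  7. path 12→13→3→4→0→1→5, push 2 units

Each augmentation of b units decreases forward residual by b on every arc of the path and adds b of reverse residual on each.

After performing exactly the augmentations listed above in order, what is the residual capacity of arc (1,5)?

after path 1 (12→4→6→1→9→8→0→13→3→5, push 2): res(1,5)=30
after path 2 (12→3→5, push 3): res(1,5)=30
after path 3 (12→3→1→5, push 7): res(1,5)=23
after path 4 (12→4→0→5, push 17): res(1,5)=23
after path 5 (12→13→0→1→5, push 2): res(1,5)=21
after path 6 (12→3→4→0→1→5, push 1): res(1,5)=20
after path 7 (12→13→3→4→0→1→5, push 2): res(1,5)=18

Residual capacity of (1,5): 18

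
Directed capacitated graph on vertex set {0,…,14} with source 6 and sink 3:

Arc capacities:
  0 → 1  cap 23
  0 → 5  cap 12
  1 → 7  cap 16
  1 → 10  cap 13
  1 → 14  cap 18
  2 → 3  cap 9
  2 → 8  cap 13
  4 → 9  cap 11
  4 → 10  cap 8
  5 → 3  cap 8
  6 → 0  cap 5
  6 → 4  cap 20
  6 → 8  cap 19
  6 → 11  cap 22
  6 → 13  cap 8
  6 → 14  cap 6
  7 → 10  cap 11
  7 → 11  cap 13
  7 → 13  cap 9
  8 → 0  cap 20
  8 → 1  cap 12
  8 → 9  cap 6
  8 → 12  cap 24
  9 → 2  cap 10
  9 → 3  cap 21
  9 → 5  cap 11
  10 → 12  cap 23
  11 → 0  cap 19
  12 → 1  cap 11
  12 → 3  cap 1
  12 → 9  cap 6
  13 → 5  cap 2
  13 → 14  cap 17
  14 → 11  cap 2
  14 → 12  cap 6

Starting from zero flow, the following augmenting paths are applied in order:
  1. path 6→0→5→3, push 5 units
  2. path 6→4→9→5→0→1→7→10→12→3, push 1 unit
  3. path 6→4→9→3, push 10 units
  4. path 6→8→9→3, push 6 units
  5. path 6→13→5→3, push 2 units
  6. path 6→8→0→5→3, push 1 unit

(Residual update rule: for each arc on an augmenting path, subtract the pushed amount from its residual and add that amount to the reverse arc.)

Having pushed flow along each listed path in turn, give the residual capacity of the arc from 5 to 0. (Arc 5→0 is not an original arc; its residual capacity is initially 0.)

after path 1 (6→0→5→3, push 5): res(5,0)=5
after path 2 (6→4→9→5→0→1→7→10→12→3, push 1): res(5,0)=4
after path 3 (6→4→9→3, push 10): res(5,0)=4
after path 4 (6→8→9→3, push 6): res(5,0)=4
after path 5 (6→13→5→3, push 2): res(5,0)=4
after path 6 (6→8→0→5→3, push 1): res(5,0)=5

Residual capacity of (5,0): 5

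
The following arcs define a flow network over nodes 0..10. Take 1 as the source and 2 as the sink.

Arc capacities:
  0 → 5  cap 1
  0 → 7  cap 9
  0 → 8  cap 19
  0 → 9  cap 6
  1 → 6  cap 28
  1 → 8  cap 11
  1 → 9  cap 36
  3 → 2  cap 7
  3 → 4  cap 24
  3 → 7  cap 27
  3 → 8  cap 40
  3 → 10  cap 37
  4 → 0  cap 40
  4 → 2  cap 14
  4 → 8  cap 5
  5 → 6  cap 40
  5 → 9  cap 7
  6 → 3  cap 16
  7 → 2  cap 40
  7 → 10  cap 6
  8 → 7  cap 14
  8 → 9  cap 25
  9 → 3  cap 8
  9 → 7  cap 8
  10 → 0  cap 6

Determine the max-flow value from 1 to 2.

Maximum flow value: 43

augment #1: 1→6→3→2 bottleneck 7, total now 7
augment #2: 1→8→7→2 bottleneck 11, total now 18
augment #3: 1→9→7→2 bottleneck 8, total now 26
augment #4: 1→6→3→4→2 bottleneck 9, total now 35
augment #5: 1→9→3→4→2 bottleneck 5, total now 40
augment #6: 1→9→3→7→2 bottleneck 3, total now 43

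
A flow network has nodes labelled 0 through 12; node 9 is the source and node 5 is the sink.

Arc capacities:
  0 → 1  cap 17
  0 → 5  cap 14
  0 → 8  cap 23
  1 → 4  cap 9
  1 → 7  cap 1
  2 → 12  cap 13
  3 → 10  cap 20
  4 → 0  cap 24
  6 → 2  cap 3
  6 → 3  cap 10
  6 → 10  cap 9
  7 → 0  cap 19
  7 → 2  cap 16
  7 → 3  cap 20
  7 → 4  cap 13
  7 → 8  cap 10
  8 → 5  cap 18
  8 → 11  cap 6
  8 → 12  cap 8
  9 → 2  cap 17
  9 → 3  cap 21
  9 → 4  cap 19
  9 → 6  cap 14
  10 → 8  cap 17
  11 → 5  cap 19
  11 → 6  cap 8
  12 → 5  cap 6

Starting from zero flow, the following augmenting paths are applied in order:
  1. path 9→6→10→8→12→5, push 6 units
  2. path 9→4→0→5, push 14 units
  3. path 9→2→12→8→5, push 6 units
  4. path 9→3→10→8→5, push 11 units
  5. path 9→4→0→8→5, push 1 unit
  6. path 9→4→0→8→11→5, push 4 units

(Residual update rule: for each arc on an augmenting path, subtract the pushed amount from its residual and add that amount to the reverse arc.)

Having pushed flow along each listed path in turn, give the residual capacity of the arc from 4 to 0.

Residual capacity of (4,0): 5

after path 1 (9→6→10→8→12→5, push 6): res(4,0)=24
after path 2 (9→4→0→5, push 14): res(4,0)=10
after path 3 (9→2→12→8→5, push 6): res(4,0)=10
after path 4 (9→3→10→8→5, push 11): res(4,0)=10
after path 5 (9→4→0→8→5, push 1): res(4,0)=9
after path 6 (9→4→0→8→11→5, push 4): res(4,0)=5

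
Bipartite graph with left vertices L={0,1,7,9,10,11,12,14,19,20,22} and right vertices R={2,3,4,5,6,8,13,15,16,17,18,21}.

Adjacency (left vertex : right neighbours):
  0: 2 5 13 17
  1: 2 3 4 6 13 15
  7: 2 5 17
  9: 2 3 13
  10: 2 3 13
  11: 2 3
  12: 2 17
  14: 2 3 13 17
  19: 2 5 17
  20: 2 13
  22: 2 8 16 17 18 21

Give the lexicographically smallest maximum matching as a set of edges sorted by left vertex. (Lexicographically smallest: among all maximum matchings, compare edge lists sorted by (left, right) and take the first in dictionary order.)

Lex-smallest maximum matching: {(0,2), (1,4), (7,5), (9,3), (10,13), (12,17), (22,8)}

|M| = 7 (so the lex-smallest maximum matching has 7 edges)
process left vertices in ascending order; for each, take the smallest-labelled available neighbour that still permits 7 edges overall, or leave it unmatched if none does
lex-smallest matching: {0-2, 1-4, 7-5, 9-3, 10-13, 12-17, 22-8}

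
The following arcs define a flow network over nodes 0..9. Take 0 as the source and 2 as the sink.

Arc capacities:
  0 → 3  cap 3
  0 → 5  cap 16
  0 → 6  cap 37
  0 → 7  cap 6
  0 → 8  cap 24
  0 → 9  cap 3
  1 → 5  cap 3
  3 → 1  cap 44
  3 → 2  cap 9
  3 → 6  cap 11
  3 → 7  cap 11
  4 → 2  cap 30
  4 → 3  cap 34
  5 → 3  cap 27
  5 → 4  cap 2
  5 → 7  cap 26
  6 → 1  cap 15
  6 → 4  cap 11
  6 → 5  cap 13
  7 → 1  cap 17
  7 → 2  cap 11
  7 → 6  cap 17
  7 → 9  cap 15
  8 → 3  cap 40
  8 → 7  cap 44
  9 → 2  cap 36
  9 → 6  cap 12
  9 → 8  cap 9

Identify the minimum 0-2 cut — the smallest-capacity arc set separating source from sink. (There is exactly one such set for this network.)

augment #1: 0→3→2 push 3
augment #2: 0→7→2 push 6
augment #3: 0→9→2 push 3
augment #4: 0→5→3→2 push 6
augment #5: 0→5→4→2 push 2
augment #6: 0→5→7→2 push 5
augment #7: 0→6→4→2 push 11
augment #8: 0→5→7→9→2 push 3
augment #9: 0→8→7→9→2 push 12
max flow = 51; residual-reachable set from 0 gives S-side
cut edges (S→T): {(0,9), (3,2), (5,4), (6,4), (7,2), (7,9)} total cap 51

Min-cut arcs: {(0,9), (3,2), (5,4), (6,4), (7,2), (7,9)} (total capacity 51)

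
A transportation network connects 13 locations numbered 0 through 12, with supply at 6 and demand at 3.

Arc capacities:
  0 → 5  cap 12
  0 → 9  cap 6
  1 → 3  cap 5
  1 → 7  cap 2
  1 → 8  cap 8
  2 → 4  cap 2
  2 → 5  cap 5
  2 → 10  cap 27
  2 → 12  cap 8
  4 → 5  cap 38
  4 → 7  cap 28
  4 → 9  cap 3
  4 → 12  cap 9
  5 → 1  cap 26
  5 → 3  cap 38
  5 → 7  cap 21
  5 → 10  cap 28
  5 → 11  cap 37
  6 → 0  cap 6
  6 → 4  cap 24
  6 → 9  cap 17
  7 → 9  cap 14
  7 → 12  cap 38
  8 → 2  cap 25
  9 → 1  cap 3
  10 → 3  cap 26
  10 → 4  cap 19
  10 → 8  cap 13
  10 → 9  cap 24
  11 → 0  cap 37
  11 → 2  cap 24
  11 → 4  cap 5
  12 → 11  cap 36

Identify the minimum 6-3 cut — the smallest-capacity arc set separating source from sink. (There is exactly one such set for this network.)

Min-cut arcs: {(6,0), (6,4), (9,1)} (total capacity 33)

augment #1: 6→0→5→3 push 6
augment #2: 6→4→5→3 push 24
augment #3: 6→9→1→3 push 3
max flow = 33; residual-reachable set from 6 gives S-side
cut edges (S→T): {(6,0), (6,4), (9,1)} total cap 33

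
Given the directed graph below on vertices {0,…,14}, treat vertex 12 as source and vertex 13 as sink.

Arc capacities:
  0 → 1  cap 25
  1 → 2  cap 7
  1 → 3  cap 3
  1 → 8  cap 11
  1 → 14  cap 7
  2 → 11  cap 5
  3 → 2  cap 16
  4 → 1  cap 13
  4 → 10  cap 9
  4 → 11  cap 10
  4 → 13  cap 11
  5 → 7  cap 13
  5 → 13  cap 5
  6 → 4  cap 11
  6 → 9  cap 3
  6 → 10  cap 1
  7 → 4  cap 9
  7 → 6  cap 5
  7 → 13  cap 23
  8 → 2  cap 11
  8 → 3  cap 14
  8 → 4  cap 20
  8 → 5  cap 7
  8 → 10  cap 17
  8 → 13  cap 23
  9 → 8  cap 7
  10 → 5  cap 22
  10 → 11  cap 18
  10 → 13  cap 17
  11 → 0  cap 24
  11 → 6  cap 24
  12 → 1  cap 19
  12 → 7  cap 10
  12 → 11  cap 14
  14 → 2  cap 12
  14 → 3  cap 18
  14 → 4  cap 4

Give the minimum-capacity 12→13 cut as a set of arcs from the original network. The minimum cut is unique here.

Min-cut arcs: {(1,8), (6,4), (6,9), (6,10), (12,7), (14,4)} (total capacity 40)

augment #1: 12→7→13 push 10
augment #2: 12→1→8→13 push 11
augment #3: 12→1→14→4→13 push 4
augment #4: 12→11→6→4→13 push 7
augment #5: 12→11→6→10→13 push 1
augment #6: 12→11→6→4→10→13 push 4
augment #7: 12→11→6→9→8→13 push 2
augment #8: 12→1→2→11→6→9→8→13 push 1
max flow = 40; residual-reachable set from 12 gives S-side
cut edges (S→T): {(1,8), (6,4), (6,9), (6,10), (12,7), (14,4)} total cap 40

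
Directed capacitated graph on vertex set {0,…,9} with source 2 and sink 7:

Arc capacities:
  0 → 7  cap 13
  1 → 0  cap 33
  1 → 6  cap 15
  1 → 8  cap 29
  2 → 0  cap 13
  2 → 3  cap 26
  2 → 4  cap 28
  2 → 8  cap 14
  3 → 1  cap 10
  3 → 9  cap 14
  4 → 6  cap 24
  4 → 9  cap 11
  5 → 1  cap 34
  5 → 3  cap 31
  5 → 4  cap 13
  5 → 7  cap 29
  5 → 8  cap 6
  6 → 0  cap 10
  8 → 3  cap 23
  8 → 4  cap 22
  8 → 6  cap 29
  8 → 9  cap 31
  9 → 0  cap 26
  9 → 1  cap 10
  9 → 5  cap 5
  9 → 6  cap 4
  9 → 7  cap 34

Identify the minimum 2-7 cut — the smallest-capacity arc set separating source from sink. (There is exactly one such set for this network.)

augment #1: 2→0→7 push 13
augment #2: 2→3→9→7 push 14
augment #3: 2→4→9→7 push 11
augment #4: 2→8→9→7 push 9
augment #5: 2→8→9→5→7 push 5
max flow = 52; residual-reachable set from 2 gives S-side
cut edges (S→T): {(0,7), (9,5), (9,7)} total cap 52

Min-cut arcs: {(0,7), (9,5), (9,7)} (total capacity 52)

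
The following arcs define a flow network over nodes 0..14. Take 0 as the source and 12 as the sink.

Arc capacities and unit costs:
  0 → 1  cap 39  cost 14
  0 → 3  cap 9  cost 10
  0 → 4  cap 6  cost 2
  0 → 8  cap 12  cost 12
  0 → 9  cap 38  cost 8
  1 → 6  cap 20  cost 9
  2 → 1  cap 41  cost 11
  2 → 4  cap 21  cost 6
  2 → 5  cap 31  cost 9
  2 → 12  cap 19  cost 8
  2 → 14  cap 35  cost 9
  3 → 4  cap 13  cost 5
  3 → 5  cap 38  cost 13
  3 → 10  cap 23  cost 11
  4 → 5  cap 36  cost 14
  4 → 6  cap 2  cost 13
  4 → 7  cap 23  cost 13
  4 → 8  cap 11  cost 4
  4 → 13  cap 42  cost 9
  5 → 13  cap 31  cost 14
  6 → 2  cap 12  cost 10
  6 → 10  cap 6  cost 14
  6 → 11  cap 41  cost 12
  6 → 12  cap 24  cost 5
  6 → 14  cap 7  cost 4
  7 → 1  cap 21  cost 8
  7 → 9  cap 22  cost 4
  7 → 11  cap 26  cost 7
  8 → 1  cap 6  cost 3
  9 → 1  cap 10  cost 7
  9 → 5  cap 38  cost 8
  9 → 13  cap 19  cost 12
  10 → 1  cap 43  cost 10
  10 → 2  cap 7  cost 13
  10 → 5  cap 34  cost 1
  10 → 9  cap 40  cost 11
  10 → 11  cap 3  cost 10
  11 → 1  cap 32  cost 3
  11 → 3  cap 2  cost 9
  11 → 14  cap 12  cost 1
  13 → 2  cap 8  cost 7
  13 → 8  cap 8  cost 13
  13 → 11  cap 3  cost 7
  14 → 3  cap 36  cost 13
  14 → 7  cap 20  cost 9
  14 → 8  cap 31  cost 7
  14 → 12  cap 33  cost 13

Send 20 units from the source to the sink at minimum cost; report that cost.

shortest-cost path #1: 0→4→6→12 push 2 @ unit cost 20 (adds 40)
shortest-cost path #2: 0→4→8→1→6→12 push 4 @ unit cost 23 (adds 92)
shortest-cost path #3: 0→1→6→12 push 14 @ unit cost 28 (adds 392)
total cost = 524

Minimum cost for 20 units: 524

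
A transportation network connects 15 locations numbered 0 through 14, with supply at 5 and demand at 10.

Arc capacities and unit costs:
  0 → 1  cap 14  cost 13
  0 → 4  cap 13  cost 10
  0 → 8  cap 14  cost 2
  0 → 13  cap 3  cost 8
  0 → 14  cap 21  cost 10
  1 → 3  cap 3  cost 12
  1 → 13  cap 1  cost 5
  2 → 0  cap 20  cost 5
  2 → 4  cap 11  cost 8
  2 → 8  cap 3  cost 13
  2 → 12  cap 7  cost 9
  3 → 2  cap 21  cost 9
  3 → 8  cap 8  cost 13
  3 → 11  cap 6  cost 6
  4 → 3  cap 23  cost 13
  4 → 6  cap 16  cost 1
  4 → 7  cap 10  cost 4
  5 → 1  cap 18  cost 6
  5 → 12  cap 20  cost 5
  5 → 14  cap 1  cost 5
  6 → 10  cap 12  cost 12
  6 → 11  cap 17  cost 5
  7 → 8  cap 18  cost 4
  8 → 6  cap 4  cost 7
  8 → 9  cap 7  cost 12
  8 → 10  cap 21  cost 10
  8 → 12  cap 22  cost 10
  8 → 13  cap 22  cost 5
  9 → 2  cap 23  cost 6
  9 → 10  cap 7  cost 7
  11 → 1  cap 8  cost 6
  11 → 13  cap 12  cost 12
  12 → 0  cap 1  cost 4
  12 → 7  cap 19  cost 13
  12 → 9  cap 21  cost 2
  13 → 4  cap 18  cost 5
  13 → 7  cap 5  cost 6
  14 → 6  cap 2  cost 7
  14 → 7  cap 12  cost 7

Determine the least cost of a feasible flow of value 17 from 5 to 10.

Minimum cost for 17 units: 382

shortest-cost path #1: 5→12→9→10 push 7 @ unit cost 14 (adds 98)
shortest-cost path #2: 5→12→0→8→10 push 1 @ unit cost 21 (adds 21)
shortest-cost path #3: 5→14→6→10 push 1 @ unit cost 24 (adds 24)
shortest-cost path #4: 5→1→13→4→6→10 push 1 @ unit cost 29 (adds 29)
shortest-cost path #5: 5→12→9→2→0→8→10 push 7 @ unit cost 30 (adds 210)
total cost = 382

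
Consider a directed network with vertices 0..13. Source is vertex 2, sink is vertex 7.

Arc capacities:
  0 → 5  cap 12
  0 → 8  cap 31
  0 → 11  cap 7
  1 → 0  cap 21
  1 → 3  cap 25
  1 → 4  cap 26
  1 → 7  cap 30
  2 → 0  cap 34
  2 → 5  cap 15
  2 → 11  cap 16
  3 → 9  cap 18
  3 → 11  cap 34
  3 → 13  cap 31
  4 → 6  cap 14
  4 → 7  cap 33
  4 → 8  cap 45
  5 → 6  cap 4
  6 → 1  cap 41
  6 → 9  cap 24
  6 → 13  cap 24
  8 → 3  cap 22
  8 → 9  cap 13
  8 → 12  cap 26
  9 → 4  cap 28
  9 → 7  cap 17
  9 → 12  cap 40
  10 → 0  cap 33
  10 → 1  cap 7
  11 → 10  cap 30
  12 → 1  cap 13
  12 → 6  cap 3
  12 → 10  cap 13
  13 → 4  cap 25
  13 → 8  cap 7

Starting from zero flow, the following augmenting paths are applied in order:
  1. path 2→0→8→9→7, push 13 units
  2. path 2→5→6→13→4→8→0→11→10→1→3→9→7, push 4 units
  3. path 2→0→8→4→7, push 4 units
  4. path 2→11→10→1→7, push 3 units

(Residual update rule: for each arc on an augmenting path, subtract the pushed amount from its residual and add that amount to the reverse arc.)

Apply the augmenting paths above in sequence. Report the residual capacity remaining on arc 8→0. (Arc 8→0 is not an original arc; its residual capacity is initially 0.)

Residual capacity of (8,0): 13

after path 1 (2→0→8→9→7, push 13): res(8,0)=13
after path 2 (2→5→6→13→4→8→0→11→10→1→3→9→7, push 4): res(8,0)=9
after path 3 (2→0→8→4→7, push 4): res(8,0)=13
after path 4 (2→11→10→1→7, push 3): res(8,0)=13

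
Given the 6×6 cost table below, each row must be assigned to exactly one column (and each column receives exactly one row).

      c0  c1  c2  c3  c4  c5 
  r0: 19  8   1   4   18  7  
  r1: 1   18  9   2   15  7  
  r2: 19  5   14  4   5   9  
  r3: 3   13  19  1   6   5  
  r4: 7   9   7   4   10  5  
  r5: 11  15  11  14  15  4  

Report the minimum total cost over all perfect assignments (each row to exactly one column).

Minimum assignment cost: 21

one of 2 optimal assignments: row0→col2 (cost 1), row1→col0 (cost 1), row2→col1 (cost 5), row3→col4 (cost 6), row4→col3 (cost 4), row5→col5 (cost 4)
total = 1 + 1 + 5 + 6 + 4 + 4 = 21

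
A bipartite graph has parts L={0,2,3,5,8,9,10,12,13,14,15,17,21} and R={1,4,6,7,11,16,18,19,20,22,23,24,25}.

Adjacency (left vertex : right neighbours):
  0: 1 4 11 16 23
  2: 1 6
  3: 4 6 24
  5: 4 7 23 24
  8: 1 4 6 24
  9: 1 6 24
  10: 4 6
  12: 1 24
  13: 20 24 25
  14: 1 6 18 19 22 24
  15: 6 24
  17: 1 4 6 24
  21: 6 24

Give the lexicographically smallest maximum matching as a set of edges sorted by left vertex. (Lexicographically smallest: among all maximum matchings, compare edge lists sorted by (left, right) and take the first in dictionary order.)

|M| = 8 (so the lex-smallest maximum matching has 8 edges)
process left vertices in ascending order; for each, take the smallest-labelled available neighbour that still permits 8 edges overall, or leave it unmatched if none does
lex-smallest matching: {0-11, 2-1, 3-4, 5-7, 8-6, 9-24, 13-20, 14-18}

Lex-smallest maximum matching: {(0,11), (2,1), (3,4), (5,7), (8,6), (9,24), (13,20), (14,18)}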